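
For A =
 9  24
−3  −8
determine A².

[[9, 24], [−3, −8]]

A² = A (a projection; rank 1, trace 1), so A² = A.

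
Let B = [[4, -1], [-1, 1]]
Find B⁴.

B² = [[17, -5], [-5, 2]]
B³ = [[73, -22], [-22, 7]]
B⁴ = [[314, -95], [-95, 29]]

[[314, -95], [-95, 29]]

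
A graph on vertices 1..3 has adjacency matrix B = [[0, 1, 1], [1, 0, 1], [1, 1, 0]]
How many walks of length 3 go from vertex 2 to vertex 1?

The number of length-3 walks from vertex 2 to vertex 1 is entry (2,1) of B³, where B is the adjacency matrix.
B² = [[2, 1, 1], [1, 2, 1], [1, 1, 2]]
B³ = [[2, 3, 3], [3, 2, 3], [3, 3, 2]]

3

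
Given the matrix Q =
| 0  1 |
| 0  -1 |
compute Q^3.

Q^2 = [[0, -1], [0, 1]]
Q^3 = [[0, 1], [0, -1]]

[[0, 1], [0, -1]]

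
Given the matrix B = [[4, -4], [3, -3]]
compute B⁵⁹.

B² = B (a projection; rank 1, trace 1), so B⁵⁹ = B.

[[4, -4], [3, -3]]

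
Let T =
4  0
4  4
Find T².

[[16, 0], [32, 16]]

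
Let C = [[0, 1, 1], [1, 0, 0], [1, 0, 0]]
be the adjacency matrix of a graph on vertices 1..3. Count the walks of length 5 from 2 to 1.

4

The number of length-5 walks from vertex 2 to vertex 1 is entry (2,1) of C⁵, where C is the adjacency matrix.
C² = [[2, 0, 0], [0, 1, 1], [0, 1, 1]]
C³ = [[0, 2, 2], [2, 0, 0], [2, 0, 0]]
C⁴ = [[4, 0, 0], [0, 2, 2], [0, 2, 2]]
C⁵ = [[0, 4, 4], [4, 0, 0], [4, 0, 0]]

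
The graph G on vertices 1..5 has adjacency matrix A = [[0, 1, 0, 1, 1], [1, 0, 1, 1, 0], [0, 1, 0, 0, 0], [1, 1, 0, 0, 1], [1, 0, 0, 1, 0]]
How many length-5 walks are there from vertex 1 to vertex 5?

The number of length-5 walks from vertex 1 to vertex 5 is entry (1,5) of A⁵, where A is the adjacency matrix.
A² = [[3, 1, 1, 2, 1], [1, 3, 0, 1, 2], [1, 0, 1, 1, 0], [2, 1, 1, 3, 1], [1, 2, 0, 1, 2]]
A³ = [[4, 6, 1, 5, 5], [6, 2, 3, 6, 2], [1, 3, 0, 1, 2], [5, 6, 1, 4, 5], [5, 2, 2, 5, 2]]
A⁴ = [[16, 10, 6, 15, 9], [10, 15, 2, 10, 12], [6, 2, 3, 6, 2], [15, 10, 6, 16, 9], [9, 12, 2, 9, 10]]
A⁵ = [[34, 37, 10, 35, 31], [37, 22, 15, 37, 20], [10, 15, 2, 10, 12], [35, 37, 10, 34, 31], [31, 20, 12, 31, 18]]

31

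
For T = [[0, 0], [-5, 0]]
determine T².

T is strictly triangular, hence nilpotent: T² = 0, so T² = 0.

[[0, 0], [0, 0]]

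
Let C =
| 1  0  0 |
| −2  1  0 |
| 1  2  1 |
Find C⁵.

C = I + N where N = [[0, 0, 0], [−2, 0, 0], [1, 2, 0]] is strictly lower-triangular, so N³ = 0.
(I + N)⁵ = I + 5·N + 10·N² = [[1, 0, 0], [−10, 1, 0], [−35, 10, 1]].

[[1, 0, 0], [−10, 1, 0], [−35, 10, 1]]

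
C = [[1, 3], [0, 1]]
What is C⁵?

C = I + N where N = [[0, 3], [0, 0]] is strictly upper-triangular, so N² = 0.
(I + N)⁵ = I + 5·N = [[1, 15], [0, 1]].

[[1, 15], [0, 1]]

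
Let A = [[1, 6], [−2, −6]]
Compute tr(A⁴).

97

tr A = −5 and det A = 6, so the characteristic polynomial is λ² − (−5)λ + (6) with roots −2 and −3.
Eigenvectors give P = [[2, −3], [−1, 2]] with P⁻¹ = [[2, 3], [1, 2]], and A = P·diag(−2, −3)·P⁻¹.
Then A⁴ = P·diag(16, 81)·P⁻¹ = [[32, −243], [−16, 162]] · [[2, 3], [1, 2]] = [[−179, −390], [130, 276]].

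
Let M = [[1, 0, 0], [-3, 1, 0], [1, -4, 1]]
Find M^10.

[[1, 0, 0], [-30, 1, 0], [550, -40, 1]]

M = I + N where N = [[0, 0, 0], [-3, 0, 0], [1, -4, 0]] is strictly lower-triangular, so N^3 = 0.
(I + N)^10 = I + 10·N + 45·N^2 = [[1, 0, 0], [-30, 1, 0], [550, -40, 1]].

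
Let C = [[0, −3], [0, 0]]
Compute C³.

C is strictly triangular, hence nilpotent: C² = 0, so C³ = 0.

[[0, 0], [0, 0]]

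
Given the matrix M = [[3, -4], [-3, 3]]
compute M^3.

M^2 = [[21, -24], [-18, 21]]
M^3 = [[135, -156], [-117, 135]]

[[135, -156], [-117, 135]]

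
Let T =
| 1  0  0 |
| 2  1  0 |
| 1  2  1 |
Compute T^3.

T = I + N where N = [[0, 0, 0], [2, 0, 0], [1, 2, 0]] is strictly lower-triangular, so N^3 = 0.
(I + N)^3 = I + 3·N + 3·N^2 = [[1, 0, 0], [6, 1, 0], [15, 6, 1]].

[[1, 0, 0], [6, 1, 0], [15, 6, 1]]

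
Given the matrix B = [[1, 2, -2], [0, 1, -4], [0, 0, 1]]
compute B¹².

B = I + N where N = [[0, 2, -2], [0, 0, -4], [0, 0, 0]] is strictly upper-triangular, so N³ = 0.
(I + N)¹² = I + 12·N + 66·N² = [[1, 24, -552], [0, 1, -48], [0, 0, 1]].

[[1, 24, -552], [0, 1, -48], [0, 0, 1]]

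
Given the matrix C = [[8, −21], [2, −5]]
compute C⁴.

tr C = 3 and det C = 2, so the characteristic polynomial is λ² − (3)λ + (2) with roots 2 and 1.
Eigenvectors give P = [[7, 3], [2, 1]] with P⁻¹ = [[1, −3], [−2, 7]], and C = P·diag(2, 1)·P⁻¹.
Then C⁴ = P·diag(16, 1)·P⁻¹ = [[112, 3], [32, 1]] · [[1, −3], [−2, 7]] = [[106, −315], [30, −89]].

[[106, −315], [30, −89]]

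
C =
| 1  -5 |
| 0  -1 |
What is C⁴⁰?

C² = I (check: tr C = 0 and det C = -1), so C⁴⁰ = I since 40 is even.

[[1, 0], [0, 1]]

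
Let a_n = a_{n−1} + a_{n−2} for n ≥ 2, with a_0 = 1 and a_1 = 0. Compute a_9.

With companion matrix C = [[1, 1], [1, 0]], [a_n, a_{n−1}]ᵀ = C·[a_{n−1}, a_{n−2}]ᵀ, so [a_9, a_8]ᵀ = C⁸·[a_1, a_0]ᵀ.
C⁸ = [[34, 21], [21, 13]], giving [a_9, a_8]ᵀ = [[21], [13]].

21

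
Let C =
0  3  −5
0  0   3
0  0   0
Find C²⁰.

C is strictly triangular, hence nilpotent: C³ = 0, so C²⁰ = 0.

[[0, 0, 0], [0, 0, 0], [0, 0, 0]]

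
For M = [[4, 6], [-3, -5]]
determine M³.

[[10, 18], [-9, -17]]

tr M = -1 and det M = -2, so the characteristic polynomial is λ² − (-1)λ + (-2) with roots -2 and 1.
Eigenvectors give P = [[1, -2], [-1, 1]] with P⁻¹ = [[-1, -2], [-1, -1]], and M = P·diag(-2, 1)·P⁻¹.
Then M³ = P·diag(-8, 1)·P⁻¹ = [[-8, -2], [8, 1]] · [[-1, -2], [-1, -1]] = [[10, 18], [-9, -17]].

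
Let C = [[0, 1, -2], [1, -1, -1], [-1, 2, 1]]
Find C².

[[3, -5, -3], [0, 0, -2], [1, -1, 1]]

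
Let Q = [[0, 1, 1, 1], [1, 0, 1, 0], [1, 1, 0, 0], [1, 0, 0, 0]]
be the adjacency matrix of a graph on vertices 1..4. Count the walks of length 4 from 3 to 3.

The number of length-4 walks from vertex 3 to vertex 3 is entry (3,3) of Q⁴, where Q is the adjacency matrix.
Q² = [[3, 1, 1, 0], [1, 2, 1, 1], [1, 1, 2, 1], [0, 1, 1, 1]]
Q³ = [[2, 4, 4, 3], [4, 2, 3, 1], [4, 3, 2, 1], [3, 1, 1, 0]]
Q⁴ = [[11, 6, 6, 2], [6, 7, 6, 4], [6, 6, 7, 4], [2, 4, 4, 3]]

7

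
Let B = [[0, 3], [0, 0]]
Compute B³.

B is strictly triangular, hence nilpotent: B² = 0, so B³ = 0.

[[0, 0], [0, 0]]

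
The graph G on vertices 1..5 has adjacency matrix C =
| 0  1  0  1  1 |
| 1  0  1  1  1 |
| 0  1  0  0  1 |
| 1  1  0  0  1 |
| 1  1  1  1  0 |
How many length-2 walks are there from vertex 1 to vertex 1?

3

The number of length-2 walks from vertex 1 to vertex 1 is entry (1,1) of C², where C is the adjacency matrix.
C² = [[3, 2, 2, 2, 2], [2, 4, 1, 2, 3], [2, 1, 2, 2, 1], [2, 2, 2, 3, 2], [2, 3, 1, 2, 4]]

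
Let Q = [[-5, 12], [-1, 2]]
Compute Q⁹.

[[-2045, 6132], [-511, 1532]]

tr Q = -3 and det Q = 2, so the characteristic polynomial is λ² − (-3)λ + (2) with roots -2 and -1.
Eigenvectors give P = [[-4, -3], [-1, -1]] with P⁻¹ = [[-1, 3], [1, -4]], and Q = P·diag(-2, -1)·P⁻¹.
Then Q⁹ = P·diag(-512, -1)·P⁻¹ = [[2048, 3], [512, 1]] · [[-1, 3], [1, -4]] = [[-2045, 6132], [-511, 1532]].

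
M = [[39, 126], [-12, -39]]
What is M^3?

[[351, 1134], [-108, -351]]

tr M = 0 and det M = -9, so the characteristic polynomial is λ² − (0)λ + (-9) with roots 3 and -3.
Eigenvectors give P = [[7, -3], [-2, 1]] with P⁻¹ = [[1, 3], [2, 7]], and M = P·diag(3, -3)·P⁻¹.
Then M^3 = P·diag(27, -27)·P⁻¹ = [[189, 81], [-54, -27]] · [[1, 3], [2, 7]] = [[351, 1134], [-108, -351]].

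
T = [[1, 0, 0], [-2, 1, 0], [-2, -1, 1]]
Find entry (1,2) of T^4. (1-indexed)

0

T = I + N where N = [[0, 0, 0], [-2, 0, 0], [-2, -1, 0]] is strictly lower-triangular, so N^3 = 0.
(I + N)^4 = I + 4·N + 6·N^2 = [[1, 0, 0], [-8, 1, 0], [4, -4, 1]].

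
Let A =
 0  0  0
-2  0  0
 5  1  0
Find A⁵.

A is strictly triangular, hence nilpotent: A³ = 0, so A⁵ = 0.

[[0, 0, 0], [0, 0, 0], [0, 0, 0]]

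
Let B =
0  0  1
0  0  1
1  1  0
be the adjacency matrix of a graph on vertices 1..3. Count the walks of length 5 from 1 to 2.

0

The number of length-5 walks from vertex 1 to vertex 2 is entry (1,2) of B^5, where B is the adjacency matrix.
B^2 = [[1, 1, 0], [1, 1, 0], [0, 0, 2]]
B^3 = [[0, 0, 2], [0, 0, 2], [2, 2, 0]]
B^4 = [[2, 2, 0], [2, 2, 0], [0, 0, 4]]
B^5 = [[0, 0, 4], [0, 0, 4], [4, 4, 0]]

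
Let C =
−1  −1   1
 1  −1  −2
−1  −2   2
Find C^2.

[[−1, 0, 3], [0, 4, −1], [−3, −1, 7]]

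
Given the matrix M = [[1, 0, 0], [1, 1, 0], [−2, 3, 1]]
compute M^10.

M = I + N where N = [[0, 0, 0], [1, 0, 0], [−2, 3, 0]] is strictly lower-triangular, so N^3 = 0.
(I + N)^10 = I + 10·N + 45·N^2 = [[1, 0, 0], [10, 1, 0], [115, 30, 1]].

[[1, 0, 0], [10, 1, 0], [115, 30, 1]]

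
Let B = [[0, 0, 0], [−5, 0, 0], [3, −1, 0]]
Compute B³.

[[0, 0, 0], [0, 0, 0], [0, 0, 0]]

B is strictly triangular, hence nilpotent: B³ = 0, so B³ = 0.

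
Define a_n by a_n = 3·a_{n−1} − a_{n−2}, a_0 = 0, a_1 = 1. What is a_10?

With companion matrix M = [[3, −1], [1, 0]], [a_n, a_{n−1}]ᵀ = M·[a_{n−1}, a_{n−2}]ᵀ, so [a_10, a_9]ᵀ = M^9·[a_1, a_0]ᵀ.
M^9 = [[6765, −2584], [2584, −987]], giving [a_10, a_9]ᵀ = [[6765], [2584]].

6765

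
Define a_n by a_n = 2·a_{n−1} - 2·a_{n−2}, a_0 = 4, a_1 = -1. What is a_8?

With companion matrix A = [[2, -2], [1, 0]], [a_n, a_{n−1}]ᵀ = A·[a_{n−1}, a_{n−2}]ᵀ, so [a_8, a_7]ᵀ = A⁷·[a_1, a_0]ᵀ.
A⁷ = [[0, 16], [-8, 16]], giving [a_8, a_7]ᵀ = [[64], [72]].

64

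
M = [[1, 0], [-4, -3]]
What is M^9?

[[1, 0], [-19684, -19683]]

tr M = -2 and det M = -3, so the characteristic polynomial is λ² − (-2)λ + (-3) with roots 1 and -3.
Eigenvectors give P = [[-1, 0], [1, 1]] with P⁻¹ = [[-1, 0], [1, 1]], and M = P·diag(1, -3)·P⁻¹.
Then M^9 = P·diag(1, -19683)·P⁻¹ = [[-1, 0], [1, -19683]] · [[-1, 0], [1, 1]] = [[1, 0], [-19684, -19683]].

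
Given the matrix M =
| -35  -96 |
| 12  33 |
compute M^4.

[[721, 1920], [-240, -639]]

tr M = -2 and det M = -3, so the characteristic polynomial is λ² − (-2)λ + (-3) with roots -3 and 1.
Eigenvectors give P = [[-3, -8], [1, 3]] with P⁻¹ = [[-3, -8], [1, 3]], and M = P·diag(-3, 1)·P⁻¹.
Then M^4 = P·diag(81, 1)·P⁻¹ = [[-243, -8], [81, 3]] · [[-3, -8], [1, 3]] = [[721, 1920], [-240, -639]].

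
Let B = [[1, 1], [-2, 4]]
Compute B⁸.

[[-6049, 6305], [-12610, 12866]]

tr B = 5 and det B = 6, so the characteristic polynomial is λ² − (5)λ + (6) with roots 2 and 3.
Eigenvectors give P = [[1, 1], [1, 2]] with P⁻¹ = [[2, -1], [-1, 1]], and B = P·diag(2, 3)·P⁻¹.
Then B⁸ = P·diag(256, 6561)·P⁻¹ = [[256, 6561], [256, 13122]] · [[2, -1], [-1, 1]] = [[-6049, 6305], [-12610, 12866]].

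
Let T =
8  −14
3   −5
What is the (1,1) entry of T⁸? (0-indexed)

−1529

tr T = 3 and det T = 2, so the characteristic polynomial is λ² − (3)λ + (2) with roots 2 and 1.
Eigenvectors give P = [[7, 2], [3, 1]] with P⁻¹ = [[1, −2], [−3, 7]], and T = P·diag(2, 1)·P⁻¹.
Then T⁸ = P·diag(256, 1)·P⁻¹ = [[1792, 2], [768, 1]] · [[1, −2], [−3, 7]] = [[1786, −3570], [765, −1529]].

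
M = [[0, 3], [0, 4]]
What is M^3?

[[0, 48], [0, 64]]

M^2 = [[0, 12], [0, 16]]
M^3 = [[0, 48], [0, 64]]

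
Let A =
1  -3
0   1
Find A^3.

A = I + N where N = [[0, -3], [0, 0]] is strictly upper-triangular, so N^2 = 0.
(I + N)^3 = I + 3·N = [[1, -9], [0, 1]].

[[1, -9], [0, 1]]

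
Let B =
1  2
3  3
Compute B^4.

[[145, 176], [264, 321]]

B^2 = [[7, 8], [12, 15]]
B^3 = [[31, 38], [57, 69]]
B^4 = [[145, 176], [264, 321]]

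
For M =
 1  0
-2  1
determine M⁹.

[[1, 0], [-18, 1]]

M = I + N where N = [[0, 0], [-2, 0]] is strictly lower-triangular, so N² = 0.
(I + N)⁹ = I + 9·N = [[1, 0], [-18, 1]].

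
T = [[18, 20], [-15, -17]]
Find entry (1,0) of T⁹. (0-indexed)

tr T = 1 and det T = -6, so the characteristic polynomial is λ² − (1)λ + (-6) with roots -2 and 3.
Eigenvectors give P = [[-1, 4], [1, -3]] with P⁻¹ = [[3, 4], [1, 1]], and T = P·diag(-2, 3)·P⁻¹.
Then T⁹ = P·diag(-512, 19683)·P⁻¹ = [[512, 78732], [-512, -59049]] · [[3, 4], [1, 1]] = [[80268, 80780], [-60585, -61097]].

-60585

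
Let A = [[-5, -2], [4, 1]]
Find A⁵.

tr A = -4 and det A = 3, so the characteristic polynomial is λ² − (-4)λ + (3) with roots -1 and -3.
Eigenvectors give P = [[-1, -1], [2, 1]] with P⁻¹ = [[1, 1], [-2, -1]], and A = P·diag(-1, -3)·P⁻¹.
Then A⁵ = P·diag(-1, -243)·P⁻¹ = [[1, 243], [-2, -243]] · [[1, 1], [-2, -1]] = [[-485, -242], [484, 241]].

[[-485, -242], [484, 241]]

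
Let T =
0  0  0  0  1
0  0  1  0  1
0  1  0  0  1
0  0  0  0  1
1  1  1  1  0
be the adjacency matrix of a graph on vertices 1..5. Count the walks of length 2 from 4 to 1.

The number of length-2 walks from vertex 4 to vertex 1 is entry (4,1) of T², where T is the adjacency matrix.
T² = [[1, 1, 1, 1, 0], [1, 2, 1, 1, 1], [1, 1, 2, 1, 1], [1, 1, 1, 1, 0], [0, 1, 1, 0, 4]]

1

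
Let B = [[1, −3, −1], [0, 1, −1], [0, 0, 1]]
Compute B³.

[[1, −9, 6], [0, 1, −3], [0, 0, 1]]

B = I + N where N = [[0, −3, −1], [0, 0, −1], [0, 0, 0]] is strictly upper-triangular, so N³ = 0.
(I + N)³ = I + 3·N + 3·N² = [[1, −9, 6], [0, 1, −3], [0, 0, 1]].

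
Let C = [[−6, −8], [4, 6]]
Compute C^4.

tr C = 0 and det C = −4, so the characteristic polynomial is λ² − (0)λ + (−4) with roots −2 and 2.
Eigenvectors give P = [[−2, 1], [1, −1]] with P⁻¹ = [[−1, −1], [−1, −2]], and C = P·diag(−2, 2)·P⁻¹.
Then C^4 = P·diag(16, 16)·P⁻¹ = [[−32, 16], [16, −16]] · [[−1, −1], [−1, −2]] = [[16, 0], [0, 16]].

[[16, 0], [0, 16]]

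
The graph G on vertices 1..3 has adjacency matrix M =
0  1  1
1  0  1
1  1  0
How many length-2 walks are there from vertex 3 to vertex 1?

1

The number of length-2 walks from vertex 3 to vertex 1 is entry (3,1) of M^2, where M is the adjacency matrix.
M^2 = [[2, 1, 1], [1, 2, 1], [1, 1, 2]]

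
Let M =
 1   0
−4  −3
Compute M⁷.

[[1, 0], [−2188, −2187]]

tr M = −2 and det M = −3, so the characteristic polynomial is λ² − (−2)λ + (−3) with roots −3 and 1.
Eigenvectors give P = [[0, −1], [1, 1]] with P⁻¹ = [[1, 1], [−1, 0]], and M = P·diag(−3, 1)·P⁻¹.
Then M⁷ = P·diag(−2187, 1)·P⁻¹ = [[0, −1], [−2187, 1]] · [[1, 1], [−1, 0]] = [[1, 0], [−2188, −2187]].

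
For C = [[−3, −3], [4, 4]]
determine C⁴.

C² = [[−3, −3], [4, 4]]
C³ = [[−3, −3], [4, 4]]
C⁴ = [[−3, −3], [4, 4]]

[[−3, −3], [4, 4]]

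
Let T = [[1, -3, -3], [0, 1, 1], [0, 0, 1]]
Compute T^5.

T = I + N where N = [[0, -3, -3], [0, 0, 1], [0, 0, 0]] is strictly upper-triangular, so N^3 = 0.
(I + N)^5 = I + 5·N + 10·N^2 = [[1, -15, -45], [0, 1, 5], [0, 0, 1]].

[[1, -15, -45], [0, 1, 5], [0, 0, 1]]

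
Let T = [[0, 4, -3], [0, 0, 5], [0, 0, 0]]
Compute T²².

[[0, 0, 0], [0, 0, 0], [0, 0, 0]]

T is strictly triangular, hence nilpotent: T³ = 0, so T²² = 0.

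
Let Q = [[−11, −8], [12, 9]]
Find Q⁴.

[[241, 160], [−240, −159]]

tr Q = −2 and det Q = −3, so the characteristic polynomial is λ² − (−2)λ + (−3) with roots 1 and −3.
Eigenvectors give P = [[−2, −1], [3, 1]] with P⁻¹ = [[1, 1], [−3, −2]], and Q = P·diag(1, −3)·P⁻¹.
Then Q⁴ = P·diag(1, 81)·P⁻¹ = [[−2, −81], [3, 81]] · [[1, 1], [−3, −2]] = [[241, 160], [−240, −159]].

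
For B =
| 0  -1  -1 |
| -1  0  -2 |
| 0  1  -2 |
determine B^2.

[[1, -1, 4], [0, -1, 5], [-1, -2, 2]]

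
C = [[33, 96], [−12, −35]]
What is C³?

tr C = −2 and det C = −3, so the characteristic polynomial is λ² − (−2)λ + (−3) with roots 1 and −3.
Eigenvectors give P = [[3, −8], [−1, 3]] with P⁻¹ = [[3, 8], [1, 3]], and C = P·diag(1, −3)·P⁻¹.
Then C³ = P·diag(1, −27)·P⁻¹ = [[3, 216], [−1, −81]] · [[3, 8], [1, 3]] = [[225, 672], [−84, −251]].

[[225, 672], [−84, −251]]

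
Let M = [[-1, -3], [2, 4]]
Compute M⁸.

[[-509, -765], [510, 766]]

tr M = 3 and det M = 2, so the characteristic polynomial is λ² − (3)λ + (2) with roots 2 and 1.
Eigenvectors give P = [[-1, 3], [1, -2]] with P⁻¹ = [[2, 3], [1, 1]], and M = P·diag(2, 1)·P⁻¹.
Then M⁸ = P·diag(256, 1)·P⁻¹ = [[-256, 3], [256, -2]] · [[2, 3], [1, 1]] = [[-509, -765], [510, 766]].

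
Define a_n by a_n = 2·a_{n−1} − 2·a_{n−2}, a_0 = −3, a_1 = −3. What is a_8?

−48

With companion matrix Q = [[2, −2], [1, 0]], [a_n, a_{n−1}]ᵀ = Q·[a_{n−1}, a_{n−2}]ᵀ, so [a_8, a_7]ᵀ = Q⁷·[a_1, a_0]ᵀ.
Q⁷ = [[0, 16], [−8, 16]], giving [a_8, a_7]ᵀ = [[−48], [−24]].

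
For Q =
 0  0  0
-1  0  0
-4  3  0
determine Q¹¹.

[[0, 0, 0], [0, 0, 0], [0, 0, 0]]

Q is strictly triangular, hence nilpotent: Q³ = 0, so Q¹¹ = 0.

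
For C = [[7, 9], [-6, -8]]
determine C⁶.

tr C = -1 and det C = -2, so the characteristic polynomial is λ² − (-1)λ + (-2) with roots 1 and -2.
Eigenvectors give P = [[3, -1], [-2, 1]] with P⁻¹ = [[1, 1], [2, 3]], and C = P·diag(1, -2)·P⁻¹.
Then C⁶ = P·diag(1, 64)·P⁻¹ = [[3, -64], [-2, 64]] · [[1, 1], [2, 3]] = [[-125, -189], [126, 190]].

[[-125, -189], [126, 190]]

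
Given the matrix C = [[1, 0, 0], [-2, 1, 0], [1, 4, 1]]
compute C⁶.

C = I + N where N = [[0, 0, 0], [-2, 0, 0], [1, 4, 0]] is strictly lower-triangular, so N³ = 0.
(I + N)⁶ = I + 6·N + 15·N² = [[1, 0, 0], [-12, 1, 0], [-114, 24, 1]].

[[1, 0, 0], [-12, 1, 0], [-114, 24, 1]]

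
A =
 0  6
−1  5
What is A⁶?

tr A = 5 and det A = 6, so the characteristic polynomial is λ² − (5)λ + (6) with roots 2 and 3.
Eigenvectors give P = [[3, 2], [1, 1]] with P⁻¹ = [[1, −2], [−1, 3]], and A = P·diag(2, 3)·P⁻¹.
Then A⁶ = P·diag(64, 729)·P⁻¹ = [[192, 1458], [64, 729]] · [[1, −2], [−1, 3]] = [[−1266, 3990], [−665, 2059]].

[[−1266, 3990], [−665, 2059]]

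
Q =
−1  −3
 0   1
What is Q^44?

[[1, 0], [0, 1]]

Q² = I (check: tr Q = 0 and det Q = −1), so Q^44 = I since 44 is even.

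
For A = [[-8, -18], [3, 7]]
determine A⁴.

[[46, 90], [-15, -29]]

tr A = -1 and det A = -2, so the characteristic polynomial is λ² − (-1)λ + (-2) with roots 1 and -2.
Eigenvectors give P = [[-2, 3], [1, -1]] with P⁻¹ = [[1, 3], [1, 2]], and A = P·diag(1, -2)·P⁻¹.
Then A⁴ = P·diag(1, 16)·P⁻¹ = [[-2, 48], [1, -16]] · [[1, 3], [1, 2]] = [[46, 90], [-15, -29]].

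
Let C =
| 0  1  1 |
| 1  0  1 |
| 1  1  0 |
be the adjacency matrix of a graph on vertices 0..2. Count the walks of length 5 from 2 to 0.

11

The number of length-5 walks from vertex 2 to vertex 0 is entry (2,0) of C⁵, where C is the adjacency matrix.
C² = [[2, 1, 1], [1, 2, 1], [1, 1, 2]]
C³ = [[2, 3, 3], [3, 2, 3], [3, 3, 2]]
C⁴ = [[6, 5, 5], [5, 6, 5], [5, 5, 6]]
C⁵ = [[10, 11, 11], [11, 10, 11], [11, 11, 10]]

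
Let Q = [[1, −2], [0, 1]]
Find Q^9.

Q = I + N where N = [[0, −2], [0, 0]] is strictly upper-triangular, so N^2 = 0.
(I + N)^9 = I + 9·N = [[1, −18], [0, 1]].

[[1, −18], [0, 1]]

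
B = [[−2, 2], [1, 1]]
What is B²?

[[6, −2], [−1, 3]]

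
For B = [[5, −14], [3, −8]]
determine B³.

[[41, −98], [21, −50]]

tr B = −3 and det B = 2, so the characteristic polynomial is λ² − (−3)λ + (2) with roots −1 and −2.
Eigenvectors give P = [[7, 2], [3, 1]] with P⁻¹ = [[1, −2], [−3, 7]], and B = P·diag(−1, −2)·P⁻¹.
Then B³ = P·diag(−1, −8)·P⁻¹ = [[−7, −16], [−3, −8]] · [[1, −2], [−3, 7]] = [[41, −98], [21, −50]].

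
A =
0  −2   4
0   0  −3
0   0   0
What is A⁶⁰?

A is strictly triangular, hence nilpotent: A³ = 0, so A⁶⁰ = 0.

[[0, 0, 0], [0, 0, 0], [0, 0, 0]]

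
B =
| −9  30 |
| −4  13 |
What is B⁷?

[[−10929, 32790], [−4372, 13117]]

tr B = 4 and det B = 3, so the characteristic polynomial is λ² − (4)λ + (3) with roots 3 and 1.
Eigenvectors give P = [[−5, −3], [−2, −1]] with P⁻¹ = [[1, −3], [−2, 5]], and B = P·diag(3, 1)·P⁻¹.
Then B⁷ = P·diag(2187, 1)·P⁻¹ = [[−10935, −3], [−4374, −1]] · [[1, −3], [−2, 5]] = [[−10929, 32790], [−4372, 13117]].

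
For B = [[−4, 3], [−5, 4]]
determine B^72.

B² = I (check: tr B = 0 and det B = −1), so B^72 = I since 72 is even.

[[1, 0], [0, 1]]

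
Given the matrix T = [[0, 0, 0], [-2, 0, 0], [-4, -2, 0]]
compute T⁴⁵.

T is strictly triangular, hence nilpotent: T³ = 0, so T⁴⁵ = 0.

[[0, 0, 0], [0, 0, 0], [0, 0, 0]]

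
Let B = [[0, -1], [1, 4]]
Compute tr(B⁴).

B² = [[-1, -4], [4, 15]]
B³ = [[-4, -15], [15, 56]]
B⁴ = [[-15, -56], [56, 209]]

194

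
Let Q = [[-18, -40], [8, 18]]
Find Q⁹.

tr Q = 0 and det Q = -4, so the characteristic polynomial is λ² − (0)λ + (-4) with roots -2 and 2.
Eigenvectors give P = [[-5, 2], [2, -1]] with P⁻¹ = [[-1, -2], [-2, -5]], and Q = P·diag(-2, 2)·P⁻¹.
Then Q⁹ = P·diag(-512, 512)·P⁻¹ = [[2560, 1024], [-1024, -512]] · [[-1, -2], [-2, -5]] = [[-4608, -10240], [2048, 4608]].

[[-4608, -10240], [2048, 4608]]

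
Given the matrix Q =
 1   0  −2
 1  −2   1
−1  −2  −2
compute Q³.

Q² = [[3, 4, 2], [−2, 2, −6], [−1, 8, 4]]
Q³ = [[5, −12, −6], [6, 8, 18], [3, −24, 2]]

[[5, −12, −6], [6, 8, 18], [3, −24, 2]]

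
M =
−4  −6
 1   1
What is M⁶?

tr M = −3 and det M = 2, so the characteristic polynomial is λ² − (−3)λ + (2) with roots −2 and −1.
Eigenvectors give P = [[3, −2], [−1, 1]] with P⁻¹ = [[1, 2], [1, 3]], and M = P·diag(−2, −1)·P⁻¹.
Then M⁶ = P·diag(64, 1)·P⁻¹ = [[192, −2], [−64, 1]] · [[1, 2], [1, 3]] = [[190, 378], [−63, −125]].

[[190, 378], [−63, −125]]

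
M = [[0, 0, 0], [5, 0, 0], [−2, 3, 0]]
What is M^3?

M is strictly triangular, hence nilpotent: M^3 = 0, so M^3 = 0.

[[0, 0, 0], [0, 0, 0], [0, 0, 0]]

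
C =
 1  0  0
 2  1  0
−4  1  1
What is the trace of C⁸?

3

C = I + N where N = [[0, 0, 0], [2, 0, 0], [−4, 1, 0]] is strictly lower-triangular, so N³ = 0.
(I + N)⁸ = I + 8·N + 28·N² = [[1, 0, 0], [16, 1, 0], [24, 8, 1]].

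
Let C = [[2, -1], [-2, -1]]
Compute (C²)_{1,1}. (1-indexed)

6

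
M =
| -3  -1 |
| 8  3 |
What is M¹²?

M² = I (check: tr M = 0 and det M = -1), so M¹² = I since 12 is even.

[[1, 0], [0, 1]]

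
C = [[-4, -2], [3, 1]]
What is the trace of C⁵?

-33

tr C = -3 and det C = 2, so the characteristic polynomial is λ² − (-3)λ + (2) with roots -1 and -2.
Eigenvectors give P = [[-2, -1], [3, 1]] with P⁻¹ = [[1, 1], [-3, -2]], and C = P·diag(-1, -2)·P⁻¹.
Then C⁵ = P·diag(-1, -32)·P⁻¹ = [[2, 32], [-3, -32]] · [[1, 1], [-3, -2]] = [[-94, -62], [93, 61]].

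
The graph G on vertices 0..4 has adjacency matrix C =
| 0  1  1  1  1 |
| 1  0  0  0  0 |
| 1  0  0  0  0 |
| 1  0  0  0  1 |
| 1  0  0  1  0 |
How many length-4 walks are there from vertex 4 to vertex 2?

The number of length-4 walks from vertex 4 to vertex 2 is entry (4,2) of C⁴, where C is the adjacency matrix.
C² = [[4, 0, 0, 1, 1], [0, 1, 1, 1, 1], [0, 1, 1, 1, 1], [1, 1, 1, 2, 1], [1, 1, 1, 1, 2]]
C³ = [[2, 4, 4, 5, 5], [4, 0, 0, 1, 1], [4, 0, 0, 1, 1], [5, 1, 1, 2, 3], [5, 1, 1, 3, 2]]
C⁴ = [[18, 2, 2, 7, 7], [2, 4, 4, 5, 5], [2, 4, 4, 5, 5], [7, 5, 5, 8, 7], [7, 5, 5, 7, 8]]

5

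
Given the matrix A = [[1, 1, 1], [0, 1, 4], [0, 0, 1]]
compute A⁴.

[[1, 4, 28], [0, 1, 16], [0, 0, 1]]

A = I + N where N = [[0, 1, 1], [0, 0, 4], [0, 0, 0]] is strictly upper-triangular, so N³ = 0.
(I + N)⁴ = I + 4·N + 6·N² = [[1, 4, 28], [0, 1, 16], [0, 0, 1]].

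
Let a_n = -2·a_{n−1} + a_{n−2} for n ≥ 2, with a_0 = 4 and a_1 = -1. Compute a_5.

With companion matrix C = [[-2, 1], [1, 0]], [a_n, a_{n−1}]ᵀ = C·[a_{n−1}, a_{n−2}]ᵀ, so [a_5, a_4]ᵀ = C^4·[a_1, a_0]ᵀ.
C^4 = [[29, -12], [-12, 5]], giving [a_5, a_4]ᵀ = [[-77], [32]].

-77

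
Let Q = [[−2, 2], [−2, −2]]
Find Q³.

Q² = [[0, −8], [8, 0]]
Q³ = [[16, 16], [−16, 16]]

[[16, 16], [−16, 16]]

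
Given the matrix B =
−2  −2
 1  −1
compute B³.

[[2, −10], [5, 7]]

B² = [[2, 6], [−3, −1]]
B³ = [[2, −10], [5, 7]]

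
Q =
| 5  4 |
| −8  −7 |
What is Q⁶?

tr Q = −2 and det Q = −3, so the characteristic polynomial is λ² − (−2)λ + (−3) with roots 1 and −3.
Eigenvectors give P = [[−1, −1], [1, 2]] with P⁻¹ = [[−2, −1], [1, 1]], and Q = P·diag(1, −3)·P⁻¹.
Then Q⁶ = P·diag(1, 729)·P⁻¹ = [[−1, −729], [1, 1458]] · [[−2, −1], [1, 1]] = [[−727, −728], [1456, 1457]].

[[−727, −728], [1456, 1457]]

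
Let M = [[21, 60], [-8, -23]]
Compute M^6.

[[-3639, -10920], [1456, 4369]]

tr M = -2 and det M = -3, so the characteristic polynomial is λ² − (-2)λ + (-3) with roots -3 and 1.
Eigenvectors give P = [[-5, -3], [2, 1]] with P⁻¹ = [[1, 3], [-2, -5]], and M = P·diag(-3, 1)·P⁻¹.
Then M^6 = P·diag(729, 1)·P⁻¹ = [[-3645, -3], [1458, 1]] · [[1, 3], [-2, -5]] = [[-3639, -10920], [1456, 4369]].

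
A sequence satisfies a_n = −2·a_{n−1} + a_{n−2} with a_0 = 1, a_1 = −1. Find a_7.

With companion matrix M = [[−2, 1], [1, 0]], [a_n, a_{n−1}]ᵀ = M·[a_{n−1}, a_{n−2}]ᵀ, so [a_7, a_6]ᵀ = M^6·[a_1, a_0]ᵀ.
M^6 = [[169, −70], [−70, 29]], giving [a_7, a_6]ᵀ = [[−239], [99]].

−239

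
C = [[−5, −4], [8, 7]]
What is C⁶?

[[−727, −728], [1456, 1457]]

tr C = 2 and det C = −3, so the characteristic polynomial is λ² − (2)λ + (−3) with roots −1 and 3.
Eigenvectors give P = [[−1, −1], [1, 2]] with P⁻¹ = [[−2, −1], [1, 1]], and C = P·diag(−1, 3)·P⁻¹.
Then C⁶ = P·diag(1, 729)·P⁻¹ = [[−1, −729], [1, 1458]] · [[−2, −1], [1, 1]] = [[−727, −728], [1456, 1457]].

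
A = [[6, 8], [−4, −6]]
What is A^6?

[[64, 0], [0, 64]]

tr A = 0 and det A = −4, so the characteristic polynomial is λ² − (0)λ + (−4) with roots 2 and −2.
Eigenvectors give P = [[2, −1], [−1, 1]] with P⁻¹ = [[1, 1], [1, 2]], and A = P·diag(2, −2)·P⁻¹.
Then A^6 = P·diag(64, 64)·P⁻¹ = [[128, −64], [−64, 64]] · [[1, 1], [1, 2]] = [[64, 0], [0, 64]].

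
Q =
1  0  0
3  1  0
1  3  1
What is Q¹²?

[[1, 0, 0], [36, 1, 0], [606, 36, 1]]

Q = I + N where N = [[0, 0, 0], [3, 0, 0], [1, 3, 0]] is strictly lower-triangular, so N³ = 0.
(I + N)¹² = I + 12·N + 66·N² = [[1, 0, 0], [36, 1, 0], [606, 36, 1]].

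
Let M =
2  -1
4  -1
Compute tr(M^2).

-3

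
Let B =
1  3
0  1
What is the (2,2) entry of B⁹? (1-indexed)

1

B = I + N where N = [[0, 3], [0, 0]] is strictly upper-triangular, so N² = 0.
(I + N)⁹ = I + 9·N = [[1, 27], [0, 1]].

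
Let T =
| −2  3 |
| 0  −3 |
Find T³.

T² = [[4, −15], [0, 9]]
T³ = [[−8, 57], [0, −27]]

[[−8, 57], [0, −27]]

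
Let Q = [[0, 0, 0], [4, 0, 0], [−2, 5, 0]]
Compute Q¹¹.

Q is strictly triangular, hence nilpotent: Q³ = 0, so Q¹¹ = 0.

[[0, 0, 0], [0, 0, 0], [0, 0, 0]]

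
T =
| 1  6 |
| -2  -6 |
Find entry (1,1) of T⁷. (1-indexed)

6049

tr T = -5 and det T = 6, so the characteristic polynomial is λ² − (-5)λ + (6) with roots -2 and -3.
Eigenvectors give P = [[2, -3], [-1, 2]] with P⁻¹ = [[2, 3], [1, 2]], and T = P·diag(-2, -3)·P⁻¹.
Then T⁷ = P·diag(-128, -2187)·P⁻¹ = [[-256, 6561], [128, -4374]] · [[2, 3], [1, 2]] = [[6049, 12354], [-4118, -8364]].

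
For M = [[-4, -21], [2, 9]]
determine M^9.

[[-114514, -402591], [38342, 134709]]

tr M = 5 and det M = 6, so the characteristic polynomial is λ² − (5)λ + (6) with roots 3 and 2.
Eigenvectors give P = [[3, -7], [-1, 2]] with P⁻¹ = [[-2, -7], [-1, -3]], and M = P·diag(3, 2)·P⁻¹.
Then M^9 = P·diag(19683, 512)·P⁻¹ = [[59049, -3584], [-19683, 1024]] · [[-2, -7], [-1, -3]] = [[-114514, -402591], [38342, 134709]].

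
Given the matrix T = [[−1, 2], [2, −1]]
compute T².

[[5, −4], [−4, 5]]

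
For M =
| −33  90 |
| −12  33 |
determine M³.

[[−297, 810], [−108, 297]]

tr M = 0 and det M = −9, so the characteristic polynomial is λ² − (0)λ + (−9) with roots 3 and −3.
Eigenvectors give P = [[−5, 3], [−2, 1]] with P⁻¹ = [[1, −3], [2, −5]], and M = P·diag(3, −3)·P⁻¹.
Then M³ = P·diag(27, −27)·P⁻¹ = [[−135, −81], [−54, −27]] · [[1, −3], [2, −5]] = [[−297, 810], [−108, 297]].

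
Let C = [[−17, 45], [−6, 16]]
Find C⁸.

tr C = −1 and det C = −2, so the characteristic polynomial is λ² − (−1)λ + (−2) with roots 1 and −2.
Eigenvectors give P = [[−5, 3], [−2, 1]] with P⁻¹ = [[1, −3], [2, −5]], and C = P·diag(1, −2)·P⁻¹.
Then C⁸ = P·diag(1, 256)·P⁻¹ = [[−5, 768], [−2, 256]] · [[1, −3], [2, −5]] = [[1531, −3825], [510, −1274]].

[[1531, −3825], [510, −1274]]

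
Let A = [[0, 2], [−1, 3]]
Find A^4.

tr A = 3 and det A = 2, so the characteristic polynomial is λ² − (3)λ + (2) with roots 2 and 1.
Eigenvectors give P = [[1, 2], [1, 1]] with P⁻¹ = [[−1, 2], [1, −1]], and A = P·diag(2, 1)·P⁻¹.
Then A^4 = P·diag(16, 1)·P⁻¹ = [[16, 2], [16, 1]] · [[−1, 2], [1, −1]] = [[−14, 30], [−15, 31]].

[[−14, 30], [−15, 31]]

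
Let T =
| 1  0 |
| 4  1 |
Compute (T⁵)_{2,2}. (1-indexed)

1

T = I + N where N = [[0, 0], [4, 0]] is strictly lower-triangular, so N² = 0.
(I + N)⁵ = I + 5·N = [[1, 0], [20, 1]].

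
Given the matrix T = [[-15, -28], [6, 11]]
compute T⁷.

tr T = -4 and det T = 3, so the characteristic polynomial is λ² − (-4)λ + (3) with roots -1 and -3.
Eigenvectors give P = [[2, -7], [-1, 3]] with P⁻¹ = [[-3, -7], [-1, -2]], and T = P·diag(-1, -3)·P⁻¹.
Then T⁷ = P·diag(-1, -2187)·P⁻¹ = [[-2, 15309], [1, -6561]] · [[-3, -7], [-1, -2]] = [[-15303, -30604], [6558, 13115]].

[[-15303, -30604], [6558, 13115]]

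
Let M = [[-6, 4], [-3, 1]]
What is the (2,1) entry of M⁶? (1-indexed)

tr M = -5 and det M = 6, so the characteristic polynomial is λ² − (-5)λ + (6) with roots -2 and -3.
Eigenvectors give P = [[1, 4], [1, 3]] with P⁻¹ = [[-3, 4], [1, -1]], and M = P·diag(-2, -3)·P⁻¹.
Then M⁶ = P·diag(64, 729)·P⁻¹ = [[64, 2916], [64, 2187]] · [[-3, 4], [1, -1]] = [[2724, -2660], [1995, -1931]].

1995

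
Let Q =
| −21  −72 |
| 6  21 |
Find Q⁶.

[[729, 0], [0, 729]]

tr Q = 0 and det Q = −9, so the characteristic polynomial is λ² − (0)λ + (−9) with roots 3 and −3.
Eigenvectors give P = [[−3, 4], [1, −1]] with P⁻¹ = [[1, 4], [1, 3]], and Q = P·diag(3, −3)·P⁻¹.
Then Q⁶ = P·diag(729, 729)·P⁻¹ = [[−2187, 2916], [729, −729]] · [[1, 4], [1, 3]] = [[729, 0], [0, 729]].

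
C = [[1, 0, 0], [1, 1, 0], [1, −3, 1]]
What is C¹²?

C = I + N where N = [[0, 0, 0], [1, 0, 0], [1, −3, 0]] is strictly lower-triangular, so N³ = 0.
(I + N)¹² = I + 12·N + 66·N² = [[1, 0, 0], [12, 1, 0], [−186, −36, 1]].

[[1, 0, 0], [12, 1, 0], [−186, −36, 1]]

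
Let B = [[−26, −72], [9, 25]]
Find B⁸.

tr B = −1 and det B = −2, so the characteristic polynomial is λ² − (−1)λ + (−2) with roots 1 and −2.
Eigenvectors give P = [[−8, −3], [3, 1]] with P⁻¹ = [[1, 3], [−3, −8]], and B = P·diag(1, −2)·P⁻¹.
Then B⁸ = P·diag(1, 256)·P⁻¹ = [[−8, −768], [3, 256]] · [[1, 3], [−3, −8]] = [[2296, 6120], [−765, −2039]].

[[2296, 6120], [−765, −2039]]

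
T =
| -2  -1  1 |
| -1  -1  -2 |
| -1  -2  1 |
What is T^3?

T^2 = [[4, 1, 1], [5, 6, -1], [3, 1, 4]]
T^3 = [[-10, -7, 3], [-15, -9, -8], [-11, -12, 5]]

[[-10, -7, 3], [-15, -9, -8], [-11, -12, 5]]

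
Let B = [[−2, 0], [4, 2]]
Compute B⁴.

[[16, 0], [0, 16]]

tr B = 0 and det B = −4, so the characteristic polynomial is λ² − (0)λ + (−4) with roots −2 and 2.
Eigenvectors give P = [[−1, 0], [1, −1]] with P⁻¹ = [[−1, 0], [−1, −1]], and B = P·diag(−2, 2)·P⁻¹.
Then B⁴ = P·diag(16, 16)·P⁻¹ = [[−16, 0], [16, −16]] · [[−1, 0], [−1, −1]] = [[16, 0], [0, 16]].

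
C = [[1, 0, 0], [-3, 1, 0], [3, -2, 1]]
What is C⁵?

[[1, 0, 0], [-15, 1, 0], [75, -10, 1]]

C = I + N where N = [[0, 0, 0], [-3, 0, 0], [3, -2, 0]] is strictly lower-triangular, so N³ = 0.
(I + N)⁵ = I + 5·N + 10·N² = [[1, 0, 0], [-15, 1, 0], [75, -10, 1]].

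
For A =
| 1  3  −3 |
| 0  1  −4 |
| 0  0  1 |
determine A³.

A = I + N where N = [[0, 3, −3], [0, 0, −4], [0, 0, 0]] is strictly upper-triangular, so N³ = 0.
(I + N)³ = I + 3·N + 3·N² = [[1, 9, −45], [0, 1, −12], [0, 0, 1]].

[[1, 9, −45], [0, 1, −12], [0, 0, 1]]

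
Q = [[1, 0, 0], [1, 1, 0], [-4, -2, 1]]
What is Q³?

Q = I + N where N = [[0, 0, 0], [1, 0, 0], [-4, -2, 0]] is strictly lower-triangular, so N³ = 0.
(I + N)³ = I + 3·N + 3·N² = [[1, 0, 0], [3, 1, 0], [-18, -6, 1]].

[[1, 0, 0], [3, 1, 0], [-18, -6, 1]]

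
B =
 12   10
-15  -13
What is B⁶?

tr B = -1 and det B = -6, so the characteristic polynomial is λ² − (-1)λ + (-6) with roots -3 and 2.
Eigenvectors give P = [[-2, -1], [3, 1]] with P⁻¹ = [[1, 1], [-3, -2]], and B = P·diag(-3, 2)·P⁻¹.
Then B⁶ = P·diag(729, 64)·P⁻¹ = [[-1458, -64], [2187, 64]] · [[1, 1], [-3, -2]] = [[-1266, -1330], [1995, 2059]].

[[-1266, -1330], [1995, 2059]]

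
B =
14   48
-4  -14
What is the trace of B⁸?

tr B = 0 and det B = -4, so the characteristic polynomial is λ² − (0)λ + (-4) with roots -2 and 2.
Eigenvectors give P = [[-3, 4], [1, -1]] with P⁻¹ = [[1, 4], [1, 3]], and B = P·diag(-2, 2)·P⁻¹.
Then B⁸ = P·diag(256, 256)·P⁻¹ = [[-768, 1024], [256, -256]] · [[1, 4], [1, 3]] = [[256, 0], [0, 256]].

512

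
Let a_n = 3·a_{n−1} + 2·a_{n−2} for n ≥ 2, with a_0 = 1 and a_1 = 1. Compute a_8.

With companion matrix C = [[3, 2], [1, 0]], [a_n, a_{n−1}]ᵀ = C·[a_{n−1}, a_{n−2}]ᵀ, so [a_8, a_7]ᵀ = C⁷·[a_1, a_0]ᵀ.
C⁷ = [[6279, 3526], [1763, 990]], giving [a_8, a_7]ᵀ = [[9805], [2753]].

9805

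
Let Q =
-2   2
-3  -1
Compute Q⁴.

Q² = [[-2, -6], [9, -5]]
Q³ = [[22, 2], [-3, 23]]
Q⁴ = [[-50, 42], [-63, -29]]

[[-50, 42], [-63, -29]]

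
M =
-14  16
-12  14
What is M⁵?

tr M = 0 and det M = -4, so the characteristic polynomial is λ² − (0)λ + (-4) with roots 2 and -2.
Eigenvectors give P = [[1, 4], [1, 3]] with P⁻¹ = [[-3, 4], [1, -1]], and M = P·diag(2, -2)·P⁻¹.
Then M⁵ = P·diag(32, -32)·P⁻¹ = [[32, -128], [32, -96]] · [[-3, 4], [1, -1]] = [[-224, 256], [-192, 224]].

[[-224, 256], [-192, 224]]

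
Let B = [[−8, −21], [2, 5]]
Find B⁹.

tr B = −3 and det B = 2, so the characteristic polynomial is λ² − (−3)λ + (2) with roots −2 and −1.
Eigenvectors give P = [[7, 3], [−2, −1]] with P⁻¹ = [[1, 3], [−2, −7]], and B = P·diag(−2, −1)·P⁻¹.
Then B⁹ = P·diag(−512, −1)·P⁻¹ = [[−3584, −3], [1024, 1]] · [[1, 3], [−2, −7]] = [[−3578, −10731], [1022, 3065]].

[[−3578, −10731], [1022, 3065]]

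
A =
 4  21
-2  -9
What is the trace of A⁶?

793

tr A = -5 and det A = 6, so the characteristic polynomial is λ² − (-5)λ + (6) with roots -2 and -3.
Eigenvectors give P = [[-7, -3], [2, 1]] with P⁻¹ = [[-1, -3], [2, 7]], and A = P·diag(-2, -3)·P⁻¹.
Then A⁶ = P·diag(64, 729)·P⁻¹ = [[-448, -2187], [128, 729]] · [[-1, -3], [2, 7]] = [[-3926, -13965], [1330, 4719]].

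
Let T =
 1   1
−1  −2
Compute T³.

[[1, 2], [−2, −5]]

T² = [[0, −1], [1, 3]]
T³ = [[1, 2], [−2, −5]]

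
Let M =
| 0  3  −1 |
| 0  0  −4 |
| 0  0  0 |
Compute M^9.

M is strictly triangular, hence nilpotent: M^3 = 0, so M^9 = 0.

[[0, 0, 0], [0, 0, 0], [0, 0, 0]]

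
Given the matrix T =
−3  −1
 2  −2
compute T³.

T² = [[7, 5], [−10, 2]]
T³ = [[−11, −17], [34, 6]]

[[−11, −17], [34, 6]]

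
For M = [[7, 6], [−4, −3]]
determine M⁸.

tr M = 4 and det M = 3, so the characteristic polynomial is λ² − (4)λ + (3) with roots 1 and 3.
Eigenvectors give P = [[−1, 3], [1, −2]] with P⁻¹ = [[2, 3], [1, 1]], and M = P·diag(1, 3)·P⁻¹.
Then M⁸ = P·diag(1, 6561)·P⁻¹ = [[−1, 19683], [1, −13122]] · [[2, 3], [1, 1]] = [[19681, 19680], [−13120, −13119]].

[[19681, 19680], [−13120, −13119]]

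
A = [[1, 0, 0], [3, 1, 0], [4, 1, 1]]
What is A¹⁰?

A = I + N where N = [[0, 0, 0], [3, 0, 0], [4, 1, 0]] is strictly lower-triangular, so N³ = 0.
(I + N)¹⁰ = I + 10·N + 45·N² = [[1, 0, 0], [30, 1, 0], [175, 10, 1]].

[[1, 0, 0], [30, 1, 0], [175, 10, 1]]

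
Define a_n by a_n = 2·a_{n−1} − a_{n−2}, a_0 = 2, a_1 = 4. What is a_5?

12

With companion matrix C = [[2, −1], [1, 0]], [a_n, a_{n−1}]ᵀ = C·[a_{n−1}, a_{n−2}]ᵀ, so [a_5, a_4]ᵀ = C^4·[a_1, a_0]ᵀ.
C^4 = [[5, −4], [4, −3]], giving [a_5, a_4]ᵀ = [[12], [10]].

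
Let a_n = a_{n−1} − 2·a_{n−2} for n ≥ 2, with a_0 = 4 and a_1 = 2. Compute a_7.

With companion matrix B = [[1, −2], [1, 0]], [a_n, a_{n−1}]ᵀ = B·[a_{n−1}, a_{n−2}]ᵀ, so [a_7, a_6]ᵀ = B⁶·[a_1, a_0]ᵀ.
B⁶ = [[7, −10], [5, 2]], giving [a_7, a_6]ᵀ = [[−26], [18]].

−26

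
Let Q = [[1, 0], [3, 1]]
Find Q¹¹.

Q = I + N where N = [[0, 0], [3, 0]] is strictly lower-triangular, so N² = 0.
(I + N)¹¹ = I + 11·N = [[1, 0], [33, 1]].

[[1, 0], [33, 1]]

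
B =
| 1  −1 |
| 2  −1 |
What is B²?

[[−1, 0], [0, −1]]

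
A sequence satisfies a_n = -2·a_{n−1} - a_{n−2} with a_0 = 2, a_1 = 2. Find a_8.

With companion matrix B = [[-2, -1], [1, 0]], [a_n, a_{n−1}]ᵀ = B·[a_{n−1}, a_{n−2}]ᵀ, so [a_8, a_7]ᵀ = B⁷·[a_1, a_0]ᵀ.
B⁷ = [[-8, -7], [7, 6]], giving [a_8, a_7]ᵀ = [[-30], [26]].

-30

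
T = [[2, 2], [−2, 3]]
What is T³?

[[−20, 30], [−30, −5]]

T² = [[0, 10], [−10, 5]]
T³ = [[−20, 30], [−30, −5]]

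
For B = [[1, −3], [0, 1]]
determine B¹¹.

[[1, −33], [0, 1]]

B = I + N where N = [[0, −3], [0, 0]] is strictly upper-triangular, so N² = 0.
(I + N)¹¹ = I + 11·N = [[1, −33], [0, 1]].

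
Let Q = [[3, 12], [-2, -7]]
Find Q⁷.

tr Q = -4 and det Q = 3, so the characteristic polynomial is λ² − (-4)λ + (3) with roots -1 and -3.
Eigenvectors give P = [[3, -2], [-1, 1]] with P⁻¹ = [[1, 2], [1, 3]], and Q = P·diag(-1, -3)·P⁻¹.
Then Q⁷ = P·diag(-1, -2187)·P⁻¹ = [[-3, 4374], [1, -2187]] · [[1, 2], [1, 3]] = [[4371, 13116], [-2186, -6559]].

[[4371, 13116], [-2186, -6559]]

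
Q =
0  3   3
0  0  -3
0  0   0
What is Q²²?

[[0, 0, 0], [0, 0, 0], [0, 0, 0]]

Q is strictly triangular, hence nilpotent: Q³ = 0, so Q²² = 0.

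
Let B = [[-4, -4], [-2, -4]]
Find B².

[[24, 32], [16, 24]]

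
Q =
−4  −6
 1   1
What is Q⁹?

tr Q = −3 and det Q = 2, so the characteristic polynomial is λ² − (−3)λ + (2) with roots −1 and −2.
Eigenvectors give P = [[−2, −3], [1, 1]] with P⁻¹ = [[1, 3], [−1, −2]], and Q = P·diag(−1, −2)·P⁻¹.
Then Q⁹ = P·diag(−1, −512)·P⁻¹ = [[2, 1536], [−1, −512]] · [[1, 3], [−1, −2]] = [[−1534, −3066], [511, 1021]].

[[−1534, −3066], [511, 1021]]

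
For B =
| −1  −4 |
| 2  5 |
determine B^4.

[[−79, −160], [80, 161]]

tr B = 4 and det B = 3, so the characteristic polynomial is λ² − (4)λ + (3) with roots 1 and 3.
Eigenvectors give P = [[−2, −1], [1, 1]] with P⁻¹ = [[−1, −1], [1, 2]], and B = P·diag(1, 3)·P⁻¹.
Then B^4 = P·diag(1, 81)·P⁻¹ = [[−2, −81], [1, 81]] · [[−1, −1], [1, 2]] = [[−79, −160], [80, 161]].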